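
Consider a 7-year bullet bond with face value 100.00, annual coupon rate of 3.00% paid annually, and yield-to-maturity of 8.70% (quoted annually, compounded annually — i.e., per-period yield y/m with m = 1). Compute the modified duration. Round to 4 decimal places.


Coupon per period c = face * coupon_rate / m = 3.000000
Periods per year m = 1; per-period yield y/m = 0.087000
Number of cashflows N = 7
Cashflows (t years, CF_t, discount factor 1/(1+y/m)^(m*t), PV):
  t = 1.0000: CF_t = 3.000000, DF = 0.919963, PV = 2.759890
  t = 2.0000: CF_t = 3.000000, DF = 0.846332, PV = 2.538997
  t = 3.0000: CF_t = 3.000000, DF = 0.778595, PV = 2.335784
  t = 4.0000: CF_t = 3.000000, DF = 0.716278, PV = 2.148835
  t = 5.0000: CF_t = 3.000000, DF = 0.658950, PV = 1.976849
  t = 6.0000: CF_t = 3.000000, DF = 0.606209, PV = 1.818628
  t = 7.0000: CF_t = 103.000000, DF = 0.557690, PV = 57.442114
Price P = sum_t PV_t = 71.021097
First compute Macaulay numerator sum_t t * PV_t:
  t * PV_t at t = 1.0000: 2.759890
  t * PV_t at t = 2.0000: 5.077994
  t * PV_t at t = 3.0000: 7.007351
  t * PV_t at t = 4.0000: 8.595340
  t * PV_t at t = 5.0000: 9.884246
  t * PV_t at t = 6.0000: 10.911771
  t * PV_t at t = 7.0000: 402.094799
Macaulay duration D = 446.331391 / 71.021097 = 6.284490
Modified duration = D / (1 + y/m) = 6.284490 / (1 + 0.087000) = 5.781500

Answer: Modified duration = 5.7815


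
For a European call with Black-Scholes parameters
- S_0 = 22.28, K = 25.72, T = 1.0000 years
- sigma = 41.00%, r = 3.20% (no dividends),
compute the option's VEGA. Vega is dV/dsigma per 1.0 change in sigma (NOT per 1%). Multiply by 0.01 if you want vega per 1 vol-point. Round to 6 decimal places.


Answer: Vega = 8.868420

Derivation:
d1 = -0.0671450837; d2 = -0.4771450837
phi(d1) = 0.3980439852; exp(-qT) = 1.0000000000; exp(-rT) = 0.9685065821
Vega = S * exp(-qT) * phi(d1) * sqrt(T) = 22.2800 * 1.0000000000 * 0.3980439852 * 1.0000000000 = 8.868420


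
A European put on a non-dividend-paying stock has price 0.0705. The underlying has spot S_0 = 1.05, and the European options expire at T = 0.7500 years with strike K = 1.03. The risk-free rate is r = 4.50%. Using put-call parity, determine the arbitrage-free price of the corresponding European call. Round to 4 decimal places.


Put-call parity: C - P = S_0 * exp(-qT) - K * exp(-rT).
S_0 * exp(-qT) = 1.0500 * 1.00000000 = 1.05000000
K * exp(-rT) = 1.0300 * 0.96681318 = 0.99581757
C = P + S*exp(-qT) - K*exp(-rT)
C = 0.0705 + 1.05000000 - 0.99581757 = 0.1247

Answer: Call price = 0.1247


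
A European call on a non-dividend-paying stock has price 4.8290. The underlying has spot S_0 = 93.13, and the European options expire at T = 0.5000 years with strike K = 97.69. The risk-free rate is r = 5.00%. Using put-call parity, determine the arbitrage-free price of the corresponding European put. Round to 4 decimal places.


Put-call parity: C - P = S_0 * exp(-qT) - K * exp(-rT).
S_0 * exp(-qT) = 93.1300 * 1.00000000 = 93.13000000
K * exp(-rT) = 97.6900 * 0.97530991 = 95.27802531
P = C - S*exp(-qT) + K*exp(-rT)
P = 4.8290 - 93.13000000 + 95.27802531 = 6.9770

Answer: Put price = 6.9770


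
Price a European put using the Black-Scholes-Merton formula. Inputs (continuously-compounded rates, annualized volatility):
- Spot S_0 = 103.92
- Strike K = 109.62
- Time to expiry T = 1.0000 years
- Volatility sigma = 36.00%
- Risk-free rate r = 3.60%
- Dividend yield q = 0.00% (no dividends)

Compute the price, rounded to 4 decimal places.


Answer: Price = 15.9042

Derivation:
d1 = (ln(S/K) + (r - q + 0.5*sigma^2) * T) / (sigma * sqrt(T)) = 0.13167092
d2 = d1 - sigma * sqrt(T) = -0.22832908
exp(-rT) = 0.96464029; exp(-qT) = 1.00000000
P = K * exp(-rT) * N(-d2) - S_0 * exp(-qT) * N(-d1)
N(-d1) = 0.44762229; N(-d2) = 0.59030479
P = 109.6200 * 0.96464029 * 0.59030479 - 103.9200 * 1.00000000 * 0.44762229 = 15.9042


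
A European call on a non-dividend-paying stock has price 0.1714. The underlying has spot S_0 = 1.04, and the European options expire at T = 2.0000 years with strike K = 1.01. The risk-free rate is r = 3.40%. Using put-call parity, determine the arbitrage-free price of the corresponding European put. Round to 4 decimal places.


Answer: Put price = 0.0750

Derivation:
Put-call parity: C - P = S_0 * exp(-qT) - K * exp(-rT).
S_0 * exp(-qT) = 1.0400 * 1.00000000 = 1.04000000
K * exp(-rT) = 1.0100 * 0.93426047 = 0.94360308
P = C - S*exp(-qT) + K*exp(-rT)
P = 0.1714 - 1.04000000 + 0.94360308 = 0.0750


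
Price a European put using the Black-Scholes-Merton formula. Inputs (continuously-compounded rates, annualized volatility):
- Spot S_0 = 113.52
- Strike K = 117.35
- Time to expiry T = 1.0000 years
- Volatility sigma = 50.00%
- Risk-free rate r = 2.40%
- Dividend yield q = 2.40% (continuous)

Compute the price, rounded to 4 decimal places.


Answer: Price = 24.1655

Derivation:
d1 = (ln(S/K) + (r - q + 0.5*sigma^2) * T) / (sigma * sqrt(T)) = 0.18363622
d2 = d1 - sigma * sqrt(T) = -0.31636378
exp(-rT) = 0.97628571; exp(-qT) = 0.97628571
P = K * exp(-rT) * N(-d2) - S_0 * exp(-qT) * N(-d1)
N(-d1) = 0.42714942; N(-d2) = 0.62413680
P = 117.3500 * 0.97628571 * 0.62413680 - 113.5200 * 0.97628571 * 0.42714942 = 24.1655


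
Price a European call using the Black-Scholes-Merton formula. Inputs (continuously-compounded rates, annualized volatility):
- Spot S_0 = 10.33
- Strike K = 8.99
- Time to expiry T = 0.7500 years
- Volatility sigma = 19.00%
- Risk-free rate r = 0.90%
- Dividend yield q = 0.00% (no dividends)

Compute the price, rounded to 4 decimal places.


d1 = (ln(S/K) + (r - q + 0.5*sigma^2) * T) / (sigma * sqrt(T)) = 0.96768120
d2 = d1 - sigma * sqrt(T) = 0.80313637
exp(-rT) = 0.99327273; exp(-qT) = 1.00000000
C = S_0 * exp(-qT) * N(d1) - K * exp(-rT) * N(d2)
N(d1) = 0.83339819; N(d2) = 0.78905204
C = 10.3300 * 1.00000000 * 0.83339819 - 8.9900 * 0.99327273 * 0.78905204 = 1.5631

Answer: Price = 1.5631


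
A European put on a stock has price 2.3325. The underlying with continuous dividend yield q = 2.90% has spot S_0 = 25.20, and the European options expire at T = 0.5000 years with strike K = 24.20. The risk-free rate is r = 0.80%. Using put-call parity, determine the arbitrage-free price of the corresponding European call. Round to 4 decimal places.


Put-call parity: C - P = S_0 * exp(-qT) - K * exp(-rT).
S_0 * exp(-qT) = 25.2000 * 0.98560462 = 24.83723639
K * exp(-rT) = 24.2000 * 0.99600799 = 24.10339334
C = P + S*exp(-qT) - K*exp(-rT)
C = 2.3325 + 24.83723639 - 24.10339334 = 3.0663

Answer: Call price = 3.0663


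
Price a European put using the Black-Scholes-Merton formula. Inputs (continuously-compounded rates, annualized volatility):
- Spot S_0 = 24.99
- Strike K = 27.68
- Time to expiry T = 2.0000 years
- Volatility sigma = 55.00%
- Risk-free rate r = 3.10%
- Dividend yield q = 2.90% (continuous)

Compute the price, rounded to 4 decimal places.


d1 = (ln(S/K) + (r - q + 0.5*sigma^2) * T) / (sigma * sqrt(T)) = 0.26261382
d2 = d1 - sigma * sqrt(T) = -0.51520364
exp(-rT) = 0.93988289; exp(-qT) = 0.94364995
P = K * exp(-rT) * N(-d2) - S_0 * exp(-qT) * N(-d1)
N(-d1) = 0.39642412; N(-d2) = 0.69679464
P = 27.6800 * 0.93988289 * 0.69679464 - 24.9900 * 0.94364995 * 0.39642412 = 8.7794

Answer: Price = 8.7794


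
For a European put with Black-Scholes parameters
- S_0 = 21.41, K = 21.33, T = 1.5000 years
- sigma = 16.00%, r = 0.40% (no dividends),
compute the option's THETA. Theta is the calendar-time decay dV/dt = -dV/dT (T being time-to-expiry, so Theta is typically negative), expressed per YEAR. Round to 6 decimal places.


d1 = 0.1477020378; d2 = -0.0482571417
phi(d1) = 0.3946142872; exp(-qT) = 1.0000000000; exp(-rT) = 0.9940179641
Theta = -S*exp(-qT)*phi(d1)*sigma/(2*sqrt(T)) + r*K*exp(-rT)*N(-d2) - q*S*exp(-qT)*N(-d1)
N(-d1) = 0.4412889617; N(-d2) = 0.5192443446; sqrt(T) = 1.2247448714
Term 1 = -21.4100 * 1.0000000000 * 0.3946142872 * 0.1600 / (2 * 1.2247448714) = -0.5518662432
Term 2 = 0.0040 * 21.3300 * 0.9940179641 * 0.5192443446 = 0.0440369118
Term 3 = 0 (no dividend yield, q = 0)
Theta = -0.5518662432 + (0.0440369118) + (0.0000000000) = -0.507829

Answer: Theta = -0.507829


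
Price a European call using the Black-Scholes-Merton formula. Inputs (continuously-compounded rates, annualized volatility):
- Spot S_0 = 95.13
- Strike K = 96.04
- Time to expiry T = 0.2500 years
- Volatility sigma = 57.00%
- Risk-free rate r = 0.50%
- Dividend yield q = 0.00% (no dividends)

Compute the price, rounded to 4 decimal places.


Answer: Price = 10.4339

Derivation:
d1 = (ln(S/K) + (r - q + 0.5*sigma^2) * T) / (sigma * sqrt(T)) = 0.11348107
d2 = d1 - sigma * sqrt(T) = -0.17151893
exp(-rT) = 0.99875078; exp(-qT) = 1.00000000
C = S_0 * exp(-qT) * N(d1) - K * exp(-rT) * N(d2)
N(d1) = 0.54517542; N(d2) = 0.43190787
C = 95.1300 * 1.00000000 * 0.54517542 - 96.0400 * 0.99875078 * 0.43190787 = 10.4339


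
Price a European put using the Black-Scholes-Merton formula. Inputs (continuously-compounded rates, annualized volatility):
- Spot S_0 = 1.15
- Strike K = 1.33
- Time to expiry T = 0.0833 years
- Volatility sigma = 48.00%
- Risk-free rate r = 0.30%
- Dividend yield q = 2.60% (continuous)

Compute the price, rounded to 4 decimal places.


Answer: Price = 0.1948

Derivation:
d1 = (ln(S/K) + (r - q + 0.5*sigma^2) * T) / (sigma * sqrt(T)) = -0.99422816
d2 = d1 - sigma * sqrt(T) = -1.13276451
exp(-rT) = 0.99975013; exp(-qT) = 0.99783654
P = K * exp(-rT) * N(-d2) - S_0 * exp(-qT) * N(-d1)
N(-d1) = 0.83994410; N(-d2) = 0.87134342
P = 1.3300 * 0.99975013 * 0.87134342 - 1.1500 * 0.99783654 * 0.83994410 = 0.1948


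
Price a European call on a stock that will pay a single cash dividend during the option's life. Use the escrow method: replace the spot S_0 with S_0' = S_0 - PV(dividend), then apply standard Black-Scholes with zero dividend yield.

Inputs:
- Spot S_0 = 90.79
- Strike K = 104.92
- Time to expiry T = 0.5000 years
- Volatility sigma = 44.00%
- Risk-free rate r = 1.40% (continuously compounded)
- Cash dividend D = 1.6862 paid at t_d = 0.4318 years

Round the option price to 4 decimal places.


Answer: Price = 5.8721

Derivation:
PV(D) = D * exp(-r * t_d) = 1.6862 * 0.99397304 = 1.67603733
S_0' = S_0 - PV(D) = 90.7900 - 1.67603733 = 89.11396267
d1 = (ln(S_0'/K) + (r + sigma^2/2)*T) / (sigma*sqrt(T)) = -0.34674628
d2 = d1 - sigma*sqrt(T) = -0.65787327
exp(-rT) = 0.99302444
N(d1) = 0.36439097; N(d2) = 0.25530979
C = S_0' * N(d1) - K * exp(-rT) * N(d2) = 89.11396267 * 0.36439097 - 104.9200 * 0.99302444 * 0.25530979 = 5.8721


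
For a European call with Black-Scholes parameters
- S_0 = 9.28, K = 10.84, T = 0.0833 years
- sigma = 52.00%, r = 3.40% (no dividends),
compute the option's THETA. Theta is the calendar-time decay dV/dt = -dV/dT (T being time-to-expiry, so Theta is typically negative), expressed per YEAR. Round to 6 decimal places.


d1 = -0.9414052882; d2 = -1.0914863330
phi(d1) = 0.2561324741; exp(-qT) = 1.0000000000; exp(-rT) = 0.9971718069
Theta = -S*exp(-qT)*phi(d1)*sigma/(2*sqrt(T)) - r*K*exp(-rT)*N(d2) + q*S*exp(-qT)*N(d1)
N(d1) = 0.1732486023; N(d2) = 0.1375294712; sqrt(T) = 0.2886173938
Term 1 = -9.2800 * 1.0000000000 * 0.2561324741 * 0.5200 / (2 * 0.2886173938) = -2.1412307324
Term 2 = -0.0340 * 10.8400 * 0.9971718069 * 0.1375294712 = -0.0505445068
Term 3 = 0 (no dividend yield, q = 0)
Theta = -2.1412307324 + (-0.0505445068) + (0.0000000000) = -2.191775

Answer: Theta = -2.191775


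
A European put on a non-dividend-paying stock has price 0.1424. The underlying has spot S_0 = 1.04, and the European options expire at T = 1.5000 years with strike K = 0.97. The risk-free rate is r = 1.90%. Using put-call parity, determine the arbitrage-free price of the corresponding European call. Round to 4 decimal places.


Put-call parity: C - P = S_0 * exp(-qT) - K * exp(-rT).
S_0 * exp(-qT) = 1.0400 * 1.00000000 = 1.04000000
K * exp(-rT) = 0.9700 * 0.97190229 = 0.94274523
C = P + S*exp(-qT) - K*exp(-rT)
C = 0.1424 + 1.04000000 - 0.94274523 = 0.2397

Answer: Call price = 0.2397


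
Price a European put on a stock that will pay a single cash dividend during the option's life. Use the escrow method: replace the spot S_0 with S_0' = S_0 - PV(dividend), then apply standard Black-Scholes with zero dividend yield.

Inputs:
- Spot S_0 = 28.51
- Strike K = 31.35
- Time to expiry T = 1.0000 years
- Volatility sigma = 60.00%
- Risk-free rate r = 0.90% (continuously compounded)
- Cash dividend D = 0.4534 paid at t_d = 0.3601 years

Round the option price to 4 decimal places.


PV(D) = D * exp(-r * t_d) = 0.4534 * 0.99676435 = 0.45193295
S_0' = S_0 - PV(D) = 28.5100 - 0.45193295 = 28.05806705
d1 = (ln(S_0'/K) + (r + sigma^2/2)*T) / (sigma*sqrt(T)) = 0.13010320
d2 = d1 - sigma*sqrt(T) = -0.46989680
exp(-rT) = 0.99104038
N(-d1) = 0.44824239; N(-d2) = 0.68078563
P = K * exp(-rT) * N(-d2) - S_0' * N(-d1) = 31.3500 * 0.99104038 * 0.68078563 - 28.05806705 * 0.44824239 = 8.5746

Answer: Price = 8.5746


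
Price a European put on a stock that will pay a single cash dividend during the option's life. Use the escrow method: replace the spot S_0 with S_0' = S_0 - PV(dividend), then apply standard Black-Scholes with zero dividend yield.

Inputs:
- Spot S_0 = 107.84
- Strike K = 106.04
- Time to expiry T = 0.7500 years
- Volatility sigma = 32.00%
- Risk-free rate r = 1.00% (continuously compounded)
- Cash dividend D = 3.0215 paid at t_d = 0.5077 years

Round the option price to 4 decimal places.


Answer: Price = 11.7842

Derivation:
PV(D) = D * exp(-r * t_d) = 3.0215 * 0.99493587 = 3.00619872
S_0' = S_0 - PV(D) = 107.8400 - 3.00619872 = 104.83380128
d1 = (ln(S_0'/K) + (r + sigma^2/2)*T) / (sigma*sqrt(T)) = 0.12434634
d2 = d1 - sigma*sqrt(T) = -0.15278178
exp(-rT) = 0.99252805
N(-d1) = 0.45052053; N(-d2) = 0.56071482
P = K * exp(-rT) * N(-d2) - S_0' * N(-d1) = 106.0400 * 0.99252805 * 0.56071482 - 104.83380128 * 0.45052053 = 11.7842


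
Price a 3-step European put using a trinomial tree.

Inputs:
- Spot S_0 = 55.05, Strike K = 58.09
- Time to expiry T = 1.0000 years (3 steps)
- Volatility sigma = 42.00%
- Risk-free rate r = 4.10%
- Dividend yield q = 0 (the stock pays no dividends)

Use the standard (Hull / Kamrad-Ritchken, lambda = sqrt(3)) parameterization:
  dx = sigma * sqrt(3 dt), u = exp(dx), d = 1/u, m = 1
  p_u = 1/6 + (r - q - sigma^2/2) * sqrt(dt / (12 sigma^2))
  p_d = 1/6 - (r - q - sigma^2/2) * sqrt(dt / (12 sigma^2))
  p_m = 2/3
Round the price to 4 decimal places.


dt = T/N = 0.333333; dx = sigma*sqrt(3*dt) = 0.420000
u = exp(dx) = 1.521962; d = 1/u = 0.657047
p_u = 0.147937, p_m = 0.666667, p_d = 0.185397
Discount per step: exp(-r*dt) = 0.986426
Stock lattice S(k, j) with j the centered position index:
  k=0: S(0,+0) = 55.0500
  k=1: S(1,-1) = 36.1704; S(1,+0) = 55.0500; S(1,+1) = 83.7840
  k=2: S(2,-2) = 23.7657; S(2,-1) = 36.1704; S(2,+0) = 55.0500; S(2,+1) = 83.7840; S(2,+2) = 127.5160
  k=3: S(3,-3) = 15.6152; S(3,-2) = 23.7657; S(3,-1) = 36.1704; S(3,+0) = 55.0500; S(3,+1) = 83.7840; S(3,+2) = 127.5160; S(3,+3) = 194.0745
Terminal payoffs V(N, j) = max(K - S_T, 0):
  V(3,-3) = 42.474846; V(3,-2) = 34.324336; V(3,-1) = 21.919573; V(3,+0) = 3.040000; V(3,+1) = 0.000000; V(3,+2) = 0.000000; V(3,+3) = 0.000000
Backward induction: V(k, j) = exp(-r*dt) * [p_u * V(k+1, j+1) + p_m * V(k+1, j) + p_d * V(k+1, j-1)]
  V(2,-2) = exp(-r*dt) * [p_u*21.919573 + p_m*34.324336 + p_d*42.474846] = 33.538787
  V(2,-1) = exp(-r*dt) * [p_u*3.040000 + p_m*21.919573 + p_d*34.324336] = 21.135563
  V(2,+0) = exp(-r*dt) * [p_u*0.000000 + p_m*3.040000 + p_d*21.919573] = 6.007815
  V(2,+1) = exp(-r*dt) * [p_u*0.000000 + p_m*0.000000 + p_d*3.040000] = 0.555956
  V(2,+2) = exp(-r*dt) * [p_u*0.000000 + p_m*0.000000 + p_d*0.000000] = 0.000000
  V(1,-1) = exp(-r*dt) * [p_u*6.007815 + p_m*21.135563 + p_d*33.538787] = 20.909411
  V(1,+0) = exp(-r*dt) * [p_u*0.555956 + p_m*6.007815 + p_d*21.135563] = 7.897253
  V(1,+1) = exp(-r*dt) * [p_u*0.000000 + p_m*0.555956 + p_d*6.007815] = 1.464318
  V(0,+0) = exp(-r*dt) * [p_u*1.464318 + p_m*7.897253 + p_d*20.909411] = 9.230977

Answer: Price = V(0,0) = 9.2310


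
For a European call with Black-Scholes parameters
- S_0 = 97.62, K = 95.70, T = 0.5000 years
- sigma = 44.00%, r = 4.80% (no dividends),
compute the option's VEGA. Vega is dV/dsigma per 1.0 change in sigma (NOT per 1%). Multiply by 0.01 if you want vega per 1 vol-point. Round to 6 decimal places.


Answer: Vega = 26.353469

Derivation:
d1 = 0.2965480232; d2 = -0.0145789605
phi(d1) = 0.3817807079; exp(-qT) = 1.0000000000; exp(-rT) = 0.9762857098
Vega = S * exp(-qT) * phi(d1) * sqrt(T) = 97.6200 * 1.0000000000 * 0.3817807079 * 0.7071067812 = 26.353469


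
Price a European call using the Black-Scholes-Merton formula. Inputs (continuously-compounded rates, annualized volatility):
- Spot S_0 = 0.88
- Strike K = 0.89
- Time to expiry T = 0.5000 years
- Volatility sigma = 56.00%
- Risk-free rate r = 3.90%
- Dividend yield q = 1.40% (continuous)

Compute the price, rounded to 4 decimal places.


Answer: Price = 0.1376

Derivation:
d1 = (ln(S/K) + (r - q + 0.5*sigma^2) * T) / (sigma * sqrt(T)) = 0.20102148
d2 = d1 - sigma * sqrt(T) = -0.19495832
exp(-rT) = 0.98068890; exp(-qT) = 0.99302444
C = S_0 * exp(-qT) * N(d1) - K * exp(-rT) * N(d2)
N(d1) = 0.57965911; N(d2) = 0.42271279
C = 0.8800 * 0.99302444 * 0.57965911 - 0.8900 * 0.98068890 * 0.42271279 = 0.1376


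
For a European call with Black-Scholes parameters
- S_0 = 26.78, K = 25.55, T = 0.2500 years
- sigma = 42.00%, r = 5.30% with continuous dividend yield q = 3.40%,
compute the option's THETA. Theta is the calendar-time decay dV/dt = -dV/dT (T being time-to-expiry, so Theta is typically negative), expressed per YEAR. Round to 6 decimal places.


d1 = 0.3515143982; d2 = 0.1415143982
phi(d1) = 0.3750410774; exp(-qT) = 0.9915360229; exp(-rT) = 0.9868373948
Theta = -S*exp(-qT)*phi(d1)*sigma/(2*sqrt(T)) - r*K*exp(-rT)*N(d2) + q*S*exp(-qT)*N(d1)
N(d1) = 0.6373987637; N(d2) = 0.5562682068; sqrt(T) = 0.5000000000
Term 1 = -26.7800 * 0.9915360229 * 0.3750410774 * 0.4200 / (2 * 0.5000000000) = -4.1826083258
Term 2 = -0.0530 * 25.5500 * 0.9868373948 * 0.5562682068 = -0.7433555888
Term 3 = 0.0340 * 26.7800 * 0.9915360229 * 0.6373987637 = 0.5754521320
Theta = -4.1826083258 + (-0.7433555888) + (0.5754521320) = -4.350512

Answer: Theta = -4.350512


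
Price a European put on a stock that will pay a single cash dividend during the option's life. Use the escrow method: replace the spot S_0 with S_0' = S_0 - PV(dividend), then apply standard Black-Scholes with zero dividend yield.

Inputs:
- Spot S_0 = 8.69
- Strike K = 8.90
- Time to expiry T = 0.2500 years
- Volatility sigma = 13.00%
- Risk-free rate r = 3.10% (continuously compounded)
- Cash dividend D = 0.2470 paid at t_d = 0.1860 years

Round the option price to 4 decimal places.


PV(D) = D * exp(-r * t_d) = 0.2470 * 0.99425059 = 0.24557990
S_0' = S_0 - PV(D) = 8.6900 - 0.24557990 = 8.44442010
d1 = (ln(S_0'/K) + (r + sigma^2/2)*T) / (sigma*sqrt(T)) = -0.65665994
d2 = d1 - sigma*sqrt(T) = -0.72165994
exp(-rT) = 0.99227995
N(-d1) = 0.74430020; N(-d2) = 0.76474821
P = K * exp(-rT) * N(-d2) - S_0' * N(-d1) = 8.9000 * 0.99227995 * 0.76474821 - 8.44442010 * 0.74430020 = 0.4685

Answer: Price = 0.4685


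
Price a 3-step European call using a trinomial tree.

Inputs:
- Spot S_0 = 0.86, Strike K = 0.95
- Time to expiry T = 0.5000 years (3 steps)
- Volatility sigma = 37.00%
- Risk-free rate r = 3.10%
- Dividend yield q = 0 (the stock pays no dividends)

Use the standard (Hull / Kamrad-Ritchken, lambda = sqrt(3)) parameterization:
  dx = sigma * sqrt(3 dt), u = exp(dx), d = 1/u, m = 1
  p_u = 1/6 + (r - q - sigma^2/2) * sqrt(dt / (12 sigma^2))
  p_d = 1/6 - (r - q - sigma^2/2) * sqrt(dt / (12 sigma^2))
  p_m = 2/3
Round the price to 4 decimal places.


Answer: Price = V(0,0) = 0.0631

Derivation:
dt = T/N = 0.166667; dx = sigma*sqrt(3*dt) = 0.261630
u = exp(dx) = 1.299045; d = 1/u = 0.769796
p_u = 0.154738, p_m = 0.666667, p_d = 0.178595
Discount per step: exp(-r*dt) = 0.994847
Stock lattice S(k, j) with j the centered position index:
  k=0: S(0,+0) = 0.8600
  k=1: S(1,-1) = 0.6620; S(1,+0) = 0.8600; S(1,+1) = 1.1172
  k=2: S(2,-2) = 0.5096; S(2,-1) = 0.6620; S(2,+0) = 0.8600; S(2,+1) = 1.1172; S(2,+2) = 1.4513
  k=3: S(3,-3) = 0.3923; S(3,-2) = 0.5096; S(3,-1) = 0.6620; S(3,+0) = 0.8600; S(3,+1) = 1.1172; S(3,+2) = 1.4513; S(3,+3) = 1.8853
Terminal payoffs V(N, j) = max(S_T - K, 0):
  V(3,-3) = 0.000000; V(3,-2) = 0.000000; V(3,-1) = 0.000000; V(3,+0) = 0.000000; V(3,+1) = 0.167179; V(3,+2) = 0.501266; V(3,+3) = 0.935260
Backward induction: V(k, j) = exp(-r*dt) * [p_u * V(k+1, j+1) + p_m * V(k+1, j) + p_d * V(k+1, j-1)]
  V(2,-2) = exp(-r*dt) * [p_u*0.000000 + p_m*0.000000 + p_d*0.000000] = 0.000000
  V(2,-1) = exp(-r*dt) * [p_u*0.000000 + p_m*0.000000 + p_d*0.000000] = 0.000000
  V(2,+0) = exp(-r*dt) * [p_u*0.167179 + p_m*0.000000 + p_d*0.000000] = 0.025736
  V(2,+1) = exp(-r*dt) * [p_u*0.501266 + p_m*0.167179 + p_d*0.000000] = 0.188043
  V(2,+2) = exp(-r*dt) * [p_u*0.935260 + p_m*0.501266 + p_d*0.167179] = 0.506133
  V(1,-1) = exp(-r*dt) * [p_u*0.025736 + p_m*0.000000 + p_d*0.000000] = 0.003962
  V(1,+0) = exp(-r*dt) * [p_u*0.188043 + p_m*0.025736 + p_d*0.000000] = 0.046016
  V(1,+1) = exp(-r*dt) * [p_u*0.506133 + p_m*0.188043 + p_d*0.025736] = 0.207203
  V(0,+0) = exp(-r*dt) * [p_u*0.207203 + p_m*0.046016 + p_d*0.003962] = 0.063120


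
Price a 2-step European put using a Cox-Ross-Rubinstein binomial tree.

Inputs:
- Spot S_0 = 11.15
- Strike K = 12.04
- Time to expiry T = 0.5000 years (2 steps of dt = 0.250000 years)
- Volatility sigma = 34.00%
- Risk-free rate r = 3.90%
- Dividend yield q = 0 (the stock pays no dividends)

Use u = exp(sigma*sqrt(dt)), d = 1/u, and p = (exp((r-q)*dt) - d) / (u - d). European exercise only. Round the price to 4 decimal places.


dt = T/N = 0.250000
u = exp(sigma*sqrt(dt)) = 1.185305; d = 1/u = 0.843665
p = (exp((r-q)*dt) - d) / (u - d) = 0.486280
Discount per step: exp(-r*dt) = 0.990297
Stock lattice S(k, i) with i counting down-moves:
  k=0: S(0,0) = 11.1500
  k=1: S(1,0) = 13.2161; S(1,1) = 9.4069
  k=2: S(2,0) = 15.6652; S(2,1) = 11.1500; S(2,2) = 7.9362
Terminal payoffs V(N, i) = max(K - S_T, 0):
  V(2,0) = 0.000000; V(2,1) = 0.890000; V(2,2) = 4.103761
Backward induction: V(k, i) = exp(-r*dt) * [p * V(k+1, i) + (1-p) * V(k+1, i+1)].
  V(1,0) = exp(-r*dt) * [p*0.000000 + (1-p)*0.890000] = 0.452774
  V(1,1) = exp(-r*dt) * [p*0.890000 + (1-p)*4.103761] = 2.516318
  V(0,0) = exp(-r*dt) * [p*0.452774 + (1-p)*2.516318] = 1.498178

Answer: Price = V(0,0) = 1.4982


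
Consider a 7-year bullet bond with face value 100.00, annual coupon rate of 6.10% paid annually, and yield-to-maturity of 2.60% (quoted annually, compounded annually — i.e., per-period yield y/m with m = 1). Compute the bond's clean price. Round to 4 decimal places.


Coupon per period c = face * coupon_rate / m = 6.100000
Periods per year m = 1; per-period yield y/m = 0.026000
Number of cashflows N = 7
Cashflows (t years, CF_t, discount factor 1/(1+y/m)^(m*t), PV):
  t = 1.0000: CF_t = 6.100000, DF = 0.974659, PV = 5.945419
  t = 2.0000: CF_t = 6.100000, DF = 0.949960, PV = 5.794755
  t = 3.0000: CF_t = 6.100000, DF = 0.925887, PV = 5.647910
  t = 4.0000: CF_t = 6.100000, DF = 0.902424, PV = 5.504785
  t = 5.0000: CF_t = 6.100000, DF = 0.879555, PV = 5.365288
  t = 6.0000: CF_t = 6.100000, DF = 0.857266, PV = 5.229325
  t = 7.0000: CF_t = 106.100000, DF = 0.835542, PV = 88.651045
Price P = sum_t PV_t = 122.138528

Answer: Price = 122.1385


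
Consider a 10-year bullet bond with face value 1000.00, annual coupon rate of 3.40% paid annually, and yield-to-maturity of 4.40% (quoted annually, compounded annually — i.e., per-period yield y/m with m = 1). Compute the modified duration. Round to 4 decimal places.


Coupon per period c = face * coupon_rate / m = 34.000000
Periods per year m = 1; per-period yield y/m = 0.044000
Number of cashflows N = 10
Cashflows (t years, CF_t, discount factor 1/(1+y/m)^(m*t), PV):
  t = 1.0000: CF_t = 34.000000, DF = 0.957854, PV = 32.567050
  t = 2.0000: CF_t = 34.000000, DF = 0.917485, PV = 31.194492
  t = 3.0000: CF_t = 34.000000, DF = 0.878817, PV = 29.879782
  t = 4.0000: CF_t = 34.000000, DF = 0.841779, PV = 28.620481
  t = 5.0000: CF_t = 34.000000, DF = 0.806302, PV = 27.414253
  t = 6.0000: CF_t = 34.000000, DF = 0.772320, PV = 26.258863
  t = 7.0000: CF_t = 34.000000, DF = 0.739770, PV = 25.152168
  t = 8.0000: CF_t = 34.000000, DF = 0.708592, PV = 24.092115
  t = 9.0000: CF_t = 34.000000, DF = 0.678728, PV = 23.076739
  t = 10.0000: CF_t = 1034.000000, DF = 0.650122, PV = 672.226381
Price P = sum_t PV_t = 920.482324
First compute Macaulay numerator sum_t t * PV_t:
  t * PV_t at t = 1.0000: 32.567050
  t * PV_t at t = 2.0000: 62.388984
  t * PV_t at t = 3.0000: 89.639345
  t * PV_t at t = 4.0000: 114.481922
  t * PV_t at t = 5.0000: 137.071267
  t * PV_t at t = 6.0000: 157.553181
  t * PV_t at t = 7.0000: 176.065176
  t * PV_t at t = 8.0000: 192.736920
  t * PV_t at t = 9.0000: 207.690647
  t * PV_t at t = 10.0000: 6722.263811
Macaulay duration D = 7892.458304 / 920.482324 = 8.574264
Modified duration = D / (1 + y/m) = 8.574264 / (1 + 0.044000) = 8.212896

Answer: Modified duration = 8.2129


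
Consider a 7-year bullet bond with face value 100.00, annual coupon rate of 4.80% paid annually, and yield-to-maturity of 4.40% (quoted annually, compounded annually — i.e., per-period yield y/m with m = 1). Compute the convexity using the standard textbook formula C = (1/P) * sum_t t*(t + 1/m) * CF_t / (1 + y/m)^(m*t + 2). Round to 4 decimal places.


Coupon per period c = face * coupon_rate / m = 4.800000
Periods per year m = 1; per-period yield y/m = 0.044000
Number of cashflows N = 7
Cashflows (t years, CF_t, discount factor 1/(1+y/m)^(m*t), PV):
  t = 1.0000: CF_t = 4.800000, DF = 0.957854, PV = 4.597701
  t = 2.0000: CF_t = 4.800000, DF = 0.917485, PV = 4.403928
  t = 3.0000: CF_t = 4.800000, DF = 0.878817, PV = 4.218322
  t = 4.0000: CF_t = 4.800000, DF = 0.841779, PV = 4.040538
  t = 5.0000: CF_t = 4.800000, DF = 0.806302, PV = 3.870248
  t = 6.0000: CF_t = 4.800000, DF = 0.772320, PV = 3.707134
  t = 7.0000: CF_t = 104.800000, DF = 0.739770, PV = 77.527859
Price P = sum_t PV_t = 102.365730
Convexity numerator sum_t t*(t + 1/m) * CF_t / (1+y/m)^(m*t + 2):
  t = 1.0000: term = 8.436644
  t = 2.0000: term = 24.243231
  t = 3.0000: term = 46.442971
  t = 4.0000: term = 74.142673
  t = 5.0000: term = 106.526829
  t = 6.0000: term = 142.852070
  t = 7.0000: term = 3983.316559
Convexity = (1/P) * sum = 4385.960977 / 102.365730 = 42.845989

Answer: Convexity = 42.8460


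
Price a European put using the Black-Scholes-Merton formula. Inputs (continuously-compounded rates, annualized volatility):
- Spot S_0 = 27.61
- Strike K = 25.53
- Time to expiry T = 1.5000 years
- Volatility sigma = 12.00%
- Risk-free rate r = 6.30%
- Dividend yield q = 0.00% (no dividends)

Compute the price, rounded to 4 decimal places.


Answer: Price = 0.2189

Derivation:
d1 = (ln(S/K) + (r - q + 0.5*sigma^2) * T) / (sigma * sqrt(T)) = 1.24940167
d2 = d1 - sigma * sqrt(T) = 1.10243229
exp(-rT) = 0.90982773; exp(-qT) = 1.00000000
P = K * exp(-rT) * N(-d2) - S_0 * exp(-qT) * N(-d1)
N(-d1) = 0.10575910; N(-d2) = 0.13513689
P = 25.5300 * 0.90982773 * 0.13513689 - 27.6100 * 1.00000000 * 0.10575910 = 0.2189


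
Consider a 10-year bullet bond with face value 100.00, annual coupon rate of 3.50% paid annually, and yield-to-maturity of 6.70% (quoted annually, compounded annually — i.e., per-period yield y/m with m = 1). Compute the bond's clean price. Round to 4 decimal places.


Coupon per period c = face * coupon_rate / m = 3.500000
Periods per year m = 1; per-period yield y/m = 0.067000
Number of cashflows N = 10
Cashflows (t years, CF_t, discount factor 1/(1+y/m)^(m*t), PV):
  t = 1.0000: CF_t = 3.500000, DF = 0.937207, PV = 3.280225
  t = 2.0000: CF_t = 3.500000, DF = 0.878357, PV = 3.074250
  t = 3.0000: CF_t = 3.500000, DF = 0.823203, PV = 2.881209
  t = 4.0000: CF_t = 3.500000, DF = 0.771511, PV = 2.700290
  t = 5.0000: CF_t = 3.500000, DF = 0.723066, PV = 2.530731
  t = 6.0000: CF_t = 3.500000, DF = 0.677663, PV = 2.371819
  t = 7.0000: CF_t = 3.500000, DF = 0.635110, PV = 2.222886
  t = 8.0000: CF_t = 3.500000, DF = 0.595230, PV = 2.083304
  t = 9.0000: CF_t = 3.500000, DF = 0.557854, PV = 1.952488
  t = 10.0000: CF_t = 103.500000, DF = 0.522824, PV = 54.112320
Price P = sum_t PV_t = 77.209521

Answer: Price = 77.2095


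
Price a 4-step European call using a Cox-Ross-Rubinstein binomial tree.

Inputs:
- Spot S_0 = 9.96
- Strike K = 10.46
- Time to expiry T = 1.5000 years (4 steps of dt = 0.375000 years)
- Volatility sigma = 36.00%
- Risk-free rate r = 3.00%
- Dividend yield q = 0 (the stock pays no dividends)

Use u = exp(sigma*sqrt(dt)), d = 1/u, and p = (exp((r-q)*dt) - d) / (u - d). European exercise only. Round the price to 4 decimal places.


Answer: Price = V(0,0) = 1.6961

Derivation:
dt = T/N = 0.375000
u = exp(sigma*sqrt(dt)) = 1.246643; d = 1/u = 0.802154
p = (exp((r-q)*dt) - d) / (u - d) = 0.470562
Discount per step: exp(-r*dt) = 0.988813
Stock lattice S(k, i) with i counting down-moves:
  k=0: S(0,0) = 9.9600
  k=1: S(1,0) = 12.4166; S(1,1) = 7.9895
  k=2: S(2,0) = 15.4790; S(2,1) = 9.9600; S(2,2) = 6.4088
  k=3: S(3,0) = 19.2968; S(3,1) = 12.4166; S(3,2) = 7.9895; S(3,3) = 5.1408
  k=4: S(4,0) = 24.0562; S(4,1) = 15.4790; S(4,2) = 9.9600; S(4,3) = 6.4088; S(4,4) = 4.1237
Terminal payoffs V(N, i) = max(S_T - K, 0):
  V(4,0) = 13.596215; V(4,1) = 5.019015; V(4,2) = 0.000000; V(4,3) = 0.000000; V(4,4) = 0.000000
Backward induction: V(k, i) = exp(-r*dt) * [p * V(k+1, i) + (1-p) * V(k+1, i+1)].
  V(3,0) = exp(-r*dt) * [p*13.596215 + (1-p)*5.019015] = 8.953816
  V(3,1) = exp(-r*dt) * [p*5.019015 + (1-p)*0.000000] = 2.335334
  V(3,2) = exp(-r*dt) * [p*0.000000 + (1-p)*0.000000] = 0.000000
  V(3,3) = exp(-r*dt) * [p*0.000000 + (1-p)*0.000000] = 0.000000
  V(2,0) = exp(-r*dt) * [p*8.953816 + (1-p)*2.335334] = 5.388771
  V(2,1) = exp(-r*dt) * [p*2.335334 + (1-p)*0.000000] = 1.086625
  V(2,2) = exp(-r*dt) * [p*0.000000 + (1-p)*0.000000] = 0.000000
  V(1,0) = exp(-r*dt) * [p*5.388771 + (1-p)*1.086625] = 3.076246
  V(1,1) = exp(-r*dt) * [p*1.086625 + (1-p)*0.000000] = 0.505604
  V(0,0) = exp(-r*dt) * [p*3.076246 + (1-p)*0.505604] = 1.696061


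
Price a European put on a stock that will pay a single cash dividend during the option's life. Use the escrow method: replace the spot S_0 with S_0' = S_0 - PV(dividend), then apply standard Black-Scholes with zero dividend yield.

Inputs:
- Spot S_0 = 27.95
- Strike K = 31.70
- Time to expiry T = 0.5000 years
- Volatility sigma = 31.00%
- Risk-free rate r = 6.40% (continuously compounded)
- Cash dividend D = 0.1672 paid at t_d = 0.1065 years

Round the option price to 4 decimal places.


Answer: Price = 4.2700

Derivation:
PV(D) = D * exp(-r * t_d) = 0.1672 * 0.99320718 = 0.16606424
S_0' = S_0 - PV(D) = 27.9500 - 0.16606424 = 27.78393576
d1 = (ln(S_0'/K) + (r + sigma^2/2)*T) / (sigma*sqrt(T)) = -0.34595166
d2 = d1 - sigma*sqrt(T) = -0.56515476
exp(-rT) = 0.96850658
N(-d1) = 0.63531048; N(-d2) = 0.71401575
P = K * exp(-rT) * N(-d2) - S_0' * N(-d1) = 31.7000 * 0.96850658 * 0.71401575 - 27.78393576 * 0.63531048 = 4.2700


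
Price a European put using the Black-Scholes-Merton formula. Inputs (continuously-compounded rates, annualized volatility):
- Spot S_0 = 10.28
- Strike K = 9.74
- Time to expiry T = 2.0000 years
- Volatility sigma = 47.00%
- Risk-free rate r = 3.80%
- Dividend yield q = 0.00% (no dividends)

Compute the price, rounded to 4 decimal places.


Answer: Price = 1.9332

Derivation:
d1 = (ln(S/K) + (r - q + 0.5*sigma^2) * T) / (sigma * sqrt(T)) = 0.52786144
d2 = d1 - sigma * sqrt(T) = -0.13681893
exp(-rT) = 0.92681621; exp(-qT) = 1.00000000
P = K * exp(-rT) * N(-d2) - S_0 * exp(-qT) * N(-d1)
N(-d1) = 0.29879775; N(-d2) = 0.55441304
P = 9.7400 * 0.92681621 * 0.55441304 - 10.2800 * 1.00000000 * 0.29879775 = 1.9332


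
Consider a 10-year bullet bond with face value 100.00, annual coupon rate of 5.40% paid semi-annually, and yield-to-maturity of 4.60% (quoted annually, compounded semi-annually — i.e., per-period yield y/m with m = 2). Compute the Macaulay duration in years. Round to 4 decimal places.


Coupon per period c = face * coupon_rate / m = 2.700000
Periods per year m = 2; per-period yield y/m = 0.023000
Number of cashflows N = 20
Cashflows (t years, CF_t, discount factor 1/(1+y/m)^(m*t), PV):
  t = 0.5000: CF_t = 2.700000, DF = 0.977517, PV = 2.639296
  t = 1.0000: CF_t = 2.700000, DF = 0.955540, PV = 2.579957
  t = 1.5000: CF_t = 2.700000, DF = 0.934056, PV = 2.521952
  t = 2.0000: CF_t = 2.700000, DF = 0.913056, PV = 2.465251
  t = 2.5000: CF_t = 2.700000, DF = 0.892528, PV = 2.409825
  t = 3.0000: CF_t = 2.700000, DF = 0.872461, PV = 2.355646
  t = 3.5000: CF_t = 2.700000, DF = 0.852846, PV = 2.302684
  t = 4.0000: CF_t = 2.700000, DF = 0.833671, PV = 2.250913
  t = 4.5000: CF_t = 2.700000, DF = 0.814928, PV = 2.200306
  t = 5.0000: CF_t = 2.700000, DF = 0.796606, PV = 2.150837
  t = 5.5000: CF_t = 2.700000, DF = 0.778696, PV = 2.102480
  t = 6.0000: CF_t = 2.700000, DF = 0.761189, PV = 2.055210
  t = 6.5000: CF_t = 2.700000, DF = 0.744075, PV = 2.009003
  t = 7.0000: CF_t = 2.700000, DF = 0.727346, PV = 1.963835
  t = 7.5000: CF_t = 2.700000, DF = 0.710993, PV = 1.919682
  t = 8.0000: CF_t = 2.700000, DF = 0.695008, PV = 1.876522
  t = 8.5000: CF_t = 2.700000, DF = 0.679382, PV = 1.834332
  t = 9.0000: CF_t = 2.700000, DF = 0.664108, PV = 1.793091
  t = 9.5000: CF_t = 2.700000, DF = 0.649177, PV = 1.752777
  t = 10.0000: CF_t = 102.700000, DF = 0.634581, PV = 65.171508
Price P = sum_t PV_t = 106.355106
Macaulay numerator sum_t t * PV_t:
  t * PV_t at t = 0.5000: 1.319648
  t * PV_t at t = 1.0000: 2.579957
  t * PV_t at t = 1.5000: 3.782928
  t * PV_t at t = 2.0000: 4.930503
  t * PV_t at t = 2.5000: 6.024564
  t * PV_t at t = 3.0000: 7.066937
  t * PV_t at t = 3.5000: 8.059394
  t * PV_t at t = 4.0000: 9.003652
  t * PV_t at t = 4.5000: 9.901376
  t * PV_t at t = 5.0000: 10.754183
  t * PV_t at t = 5.5000: 11.563638
  t * PV_t at t = 6.0000: 12.331259
  t * PV_t at t = 6.5000: 13.058518
  t * PV_t at t = 7.0000: 13.746842
  t * PV_t at t = 7.5000: 14.397614
  t * PV_t at t = 8.0000: 15.012175
  t * PV_t at t = 8.5000: 15.591824
  t * PV_t at t = 9.0000: 16.137820
  t * PV_t at t = 9.5000: 16.651384
  t * PV_t at t = 10.0000: 651.715079
Macaulay duration D = (sum_t t * PV_t) / P = 843.629293 / 106.355106 = 7.932194

Answer: Macaulay duration = 7.9322 years


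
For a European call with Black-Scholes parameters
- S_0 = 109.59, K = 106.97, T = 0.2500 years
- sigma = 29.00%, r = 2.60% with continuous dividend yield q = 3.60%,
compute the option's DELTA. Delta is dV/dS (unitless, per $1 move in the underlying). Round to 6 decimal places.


Answer: Delta = 0.582630

Derivation:
d1 = 0.2221393666; d2 = 0.0771393666
phi(d1) = 0.3892196342; exp(-qT) = 0.9910403788; exp(-rT) = 0.9935210793
N(d1) = 0.5878973034
Delta = exp(-qT) * N(d1) = 0.9910403788 * 0.5878973034 = 0.582630


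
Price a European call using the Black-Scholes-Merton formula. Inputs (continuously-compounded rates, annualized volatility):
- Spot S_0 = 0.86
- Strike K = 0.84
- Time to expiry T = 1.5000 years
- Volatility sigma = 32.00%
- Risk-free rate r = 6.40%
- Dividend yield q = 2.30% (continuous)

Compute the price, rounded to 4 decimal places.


d1 = (ln(S/K) + (r - q + 0.5*sigma^2) * T) / (sigma * sqrt(T)) = 0.41291890
d2 = d1 - sigma * sqrt(T) = 0.02100054
exp(-rT) = 0.90846402; exp(-qT) = 0.96608834
C = S_0 * exp(-qT) * N(d1) - K * exp(-rT) * N(d2)
N(d1) = 0.66016698; N(d2) = 0.50837739
C = 0.8600 * 0.96608834 * 0.66016698 - 0.8400 * 0.90846402 * 0.50837739 = 0.1605

Answer: Price = 0.1605


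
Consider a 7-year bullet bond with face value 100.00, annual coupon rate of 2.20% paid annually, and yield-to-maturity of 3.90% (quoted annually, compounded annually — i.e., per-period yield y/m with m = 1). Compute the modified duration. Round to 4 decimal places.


Answer: Modified duration = 6.2892

Derivation:
Coupon per period c = face * coupon_rate / m = 2.200000
Periods per year m = 1; per-period yield y/m = 0.039000
Number of cashflows N = 7
Cashflows (t years, CF_t, discount factor 1/(1+y/m)^(m*t), PV):
  t = 1.0000: CF_t = 2.200000, DF = 0.962464, PV = 2.117421
  t = 2.0000: CF_t = 2.200000, DF = 0.926337, PV = 2.037941
  t = 3.0000: CF_t = 2.200000, DF = 0.891566, PV = 1.961445
  t = 4.0000: CF_t = 2.200000, DF = 0.858100, PV = 1.887820
  t = 5.0000: CF_t = 2.200000, DF = 0.825890, PV = 1.816958
  t = 6.0000: CF_t = 2.200000, DF = 0.794889, PV = 1.748757
  t = 7.0000: CF_t = 102.200000, DF = 0.765052, PV = 78.188353
Price P = sum_t PV_t = 89.758693
First compute Macaulay numerator sum_t t * PV_t:
  t * PV_t at t = 1.0000: 2.117421
  t * PV_t at t = 2.0000: 4.075882
  t * PV_t at t = 3.0000: 5.884334
  t * PV_t at t = 4.0000: 7.551278
  t * PV_t at t = 5.0000: 9.084791
  t * PV_t at t = 6.0000: 10.492540
  t * PV_t at t = 7.0000: 547.318468
Macaulay duration D = 586.524714 / 89.758693 = 6.534461
Modified duration = D / (1 + y/m) = 6.534461 / (1 + 0.039000) = 6.289183


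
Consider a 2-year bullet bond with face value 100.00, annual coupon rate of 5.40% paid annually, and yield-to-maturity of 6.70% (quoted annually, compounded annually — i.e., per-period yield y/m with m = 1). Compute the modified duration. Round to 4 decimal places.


Answer: Modified duration = 1.8258

Derivation:
Coupon per period c = face * coupon_rate / m = 5.400000
Periods per year m = 1; per-period yield y/m = 0.067000
Number of cashflows N = 2
Cashflows (t years, CF_t, discount factor 1/(1+y/m)^(m*t), PV):
  t = 1.0000: CF_t = 5.400000, DF = 0.937207, PV = 5.060918
  t = 2.0000: CF_t = 105.400000, DF = 0.878357, PV = 92.578848
Price P = sum_t PV_t = 97.639766
First compute Macaulay numerator sum_t t * PV_t:
  t * PV_t at t = 1.0000: 5.060918
  t * PV_t at t = 2.0000: 185.157696
Macaulay duration D = 190.218614 / 97.639766 = 1.948167
Modified duration = D / (1 + y/m) = 1.948167 / (1 + 0.067000) = 1.825836


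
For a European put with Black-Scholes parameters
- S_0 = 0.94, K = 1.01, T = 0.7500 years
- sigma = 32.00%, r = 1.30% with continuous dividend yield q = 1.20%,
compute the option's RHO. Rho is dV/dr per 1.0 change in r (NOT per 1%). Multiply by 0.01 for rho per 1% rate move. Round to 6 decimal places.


d1 = -0.1179084009; d2 = -0.3950365302
phi(d1) = 0.3961787706; exp(-qT) = 0.9910403788; exp(-rT) = 0.9902973771
N(-d2) = 0.6535920356
Rho = -K*T*exp(-rT)*N(-d2) = -1.0100 * 0.7500 * 0.9902973771 * 0.6535920356 = -0.490292

Answer: Rho = -0.490292


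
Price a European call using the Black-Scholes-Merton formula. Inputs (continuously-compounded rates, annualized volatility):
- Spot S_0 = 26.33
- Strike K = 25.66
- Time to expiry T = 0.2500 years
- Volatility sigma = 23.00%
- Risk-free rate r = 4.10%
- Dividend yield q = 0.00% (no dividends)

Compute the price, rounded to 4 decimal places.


d1 = (ln(S/K) + (r - q + 0.5*sigma^2) * T) / (sigma * sqrt(T)) = 0.37076621
d2 = d1 - sigma * sqrt(T) = 0.25576621
exp(-rT) = 0.98980235; exp(-qT) = 1.00000000
C = S_0 * exp(-qT) * N(d1) - K * exp(-rT) * N(d2)
N(d1) = 0.64459417; N(d2) = 0.60093432
C = 26.3300 * 1.00000000 * 0.64459417 - 25.6600 * 0.98980235 * 0.60093432 = 1.7094

Answer: Price = 1.7094


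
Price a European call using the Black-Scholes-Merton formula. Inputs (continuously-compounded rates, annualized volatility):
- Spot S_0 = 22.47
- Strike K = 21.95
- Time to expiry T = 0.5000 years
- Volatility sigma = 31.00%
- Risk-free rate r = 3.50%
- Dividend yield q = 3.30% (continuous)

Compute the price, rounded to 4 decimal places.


Answer: Price = 2.1840

Derivation:
d1 = (ln(S/K) + (r - q + 0.5*sigma^2) * T) / (sigma * sqrt(T)) = 0.22097747
d2 = d1 - sigma * sqrt(T) = 0.00177437
exp(-rT) = 0.98265224; exp(-qT) = 0.98363538
C = S_0 * exp(-qT) * N(d1) - K * exp(-rT) * N(d2)
N(d1) = 0.58744501; N(d2) = 0.50070787
C = 22.4700 * 0.98363538 * 0.58744501 - 21.9500 * 0.98265224 * 0.50070787 = 2.1840


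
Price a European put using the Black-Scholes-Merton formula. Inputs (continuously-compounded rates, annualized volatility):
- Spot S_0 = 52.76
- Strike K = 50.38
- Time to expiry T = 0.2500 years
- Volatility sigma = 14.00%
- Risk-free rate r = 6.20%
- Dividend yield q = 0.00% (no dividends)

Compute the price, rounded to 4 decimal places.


Answer: Price = 0.3723

Derivation:
d1 = (ln(S/K) + (r - q + 0.5*sigma^2) * T) / (sigma * sqrt(T)) = 0.91584367
d2 = d1 - sigma * sqrt(T) = 0.84584367
exp(-rT) = 0.98461951; exp(-qT) = 1.00000000
P = K * exp(-rT) * N(-d2) - S_0 * exp(-qT) * N(-d1)
N(-d1) = 0.17987445; N(-d2) = 0.19881998
P = 50.3800 * 0.98461951 * 0.19881998 - 52.7600 * 1.00000000 * 0.17987445 = 0.3723
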